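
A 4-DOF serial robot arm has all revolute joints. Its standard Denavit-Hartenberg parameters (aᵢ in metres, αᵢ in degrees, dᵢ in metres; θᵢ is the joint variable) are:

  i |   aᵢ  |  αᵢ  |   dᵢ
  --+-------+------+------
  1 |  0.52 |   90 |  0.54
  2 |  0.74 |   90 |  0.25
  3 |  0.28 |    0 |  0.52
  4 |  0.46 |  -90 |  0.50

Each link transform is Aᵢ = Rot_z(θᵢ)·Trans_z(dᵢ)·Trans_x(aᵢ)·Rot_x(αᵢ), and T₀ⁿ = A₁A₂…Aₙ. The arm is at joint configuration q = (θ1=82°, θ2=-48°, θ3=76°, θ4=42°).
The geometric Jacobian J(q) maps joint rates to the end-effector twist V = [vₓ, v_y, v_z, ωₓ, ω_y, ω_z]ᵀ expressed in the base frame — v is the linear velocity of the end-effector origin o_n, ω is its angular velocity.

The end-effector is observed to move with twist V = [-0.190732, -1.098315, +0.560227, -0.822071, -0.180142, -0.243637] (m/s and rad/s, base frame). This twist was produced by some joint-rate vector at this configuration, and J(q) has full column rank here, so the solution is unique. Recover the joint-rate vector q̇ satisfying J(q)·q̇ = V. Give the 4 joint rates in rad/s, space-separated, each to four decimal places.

o_n = [0.9408, 0.0273, -0.5823]
J₁: ẑ×o_n = [-0.0273, 0.9408, 0.0000], ω = ẑ
J2: z=[0.9903, -0.1392, 0.0000] o=[0.0724, 0.5149, 0.5400] → [0.1562, 1.1114, -0.3620, 0.9903, -0.1392, 0.0000]
J3: z=[-0.1034, -0.7359, -0.6691] o=[0.3888, 0.9705, -0.0099] → [-0.2099, -0.4285, 0.5037, -0.1034, -0.7359, -0.6691]
J4: z=[-0.1034, -0.7359, -0.6691] o=[0.6104, 0.5949, -0.4082] → [-0.2517, -0.2391, 0.3018, -0.1034, -0.7359, -0.6691]
q̇ = J⁺·V = [0.0200, -0.7890, 0.7710, -0.3770]

0.0200 -0.7890 0.7710 -0.3770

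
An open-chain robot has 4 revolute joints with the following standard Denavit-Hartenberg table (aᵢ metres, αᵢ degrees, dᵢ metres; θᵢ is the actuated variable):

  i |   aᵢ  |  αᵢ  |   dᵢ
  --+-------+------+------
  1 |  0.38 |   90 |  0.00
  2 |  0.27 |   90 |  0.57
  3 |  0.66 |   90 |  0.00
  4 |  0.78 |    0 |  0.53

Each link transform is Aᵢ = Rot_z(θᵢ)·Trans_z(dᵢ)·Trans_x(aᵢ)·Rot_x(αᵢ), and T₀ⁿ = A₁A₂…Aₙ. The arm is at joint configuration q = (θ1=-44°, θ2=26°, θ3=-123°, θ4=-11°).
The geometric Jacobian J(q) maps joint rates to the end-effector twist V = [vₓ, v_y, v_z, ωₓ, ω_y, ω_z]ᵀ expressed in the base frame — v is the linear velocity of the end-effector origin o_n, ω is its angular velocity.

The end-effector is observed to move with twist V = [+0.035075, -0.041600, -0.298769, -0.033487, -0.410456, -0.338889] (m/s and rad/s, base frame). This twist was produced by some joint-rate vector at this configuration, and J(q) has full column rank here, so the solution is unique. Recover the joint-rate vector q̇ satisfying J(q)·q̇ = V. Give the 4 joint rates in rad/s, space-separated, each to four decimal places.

-0.8100 0.6050 -0.3090 -0.5260

o_n = [-0.1543, 0.6175, -0.2831]
J₁: ẑ×o_n = [-0.6175, -0.1543, 0.0000], ω = ẑ
J2: z=[-0.6947, -0.7193, 0.0000] o=[0.2733, -0.2640, 0.0000] → [0.2037, -0.1967, -0.9200, -0.6947, -0.7193, 0.0000]
J3: z=[0.3153, -0.3045, -0.8988] o=[0.0520, -0.8426, 0.1184] → [1.4346, 0.3120, 0.3976, 0.3153, -0.3045, -0.8988]
J4: z=[-0.9206, 0.1318, -0.3676] o=[0.2041, -0.2200, -0.0392] → [0.2757, -0.0928, -0.7237, -0.9206, 0.1318, -0.3676]
q̇ = J⁺·V = [-0.8100, 0.6050, -0.3090, -0.5260]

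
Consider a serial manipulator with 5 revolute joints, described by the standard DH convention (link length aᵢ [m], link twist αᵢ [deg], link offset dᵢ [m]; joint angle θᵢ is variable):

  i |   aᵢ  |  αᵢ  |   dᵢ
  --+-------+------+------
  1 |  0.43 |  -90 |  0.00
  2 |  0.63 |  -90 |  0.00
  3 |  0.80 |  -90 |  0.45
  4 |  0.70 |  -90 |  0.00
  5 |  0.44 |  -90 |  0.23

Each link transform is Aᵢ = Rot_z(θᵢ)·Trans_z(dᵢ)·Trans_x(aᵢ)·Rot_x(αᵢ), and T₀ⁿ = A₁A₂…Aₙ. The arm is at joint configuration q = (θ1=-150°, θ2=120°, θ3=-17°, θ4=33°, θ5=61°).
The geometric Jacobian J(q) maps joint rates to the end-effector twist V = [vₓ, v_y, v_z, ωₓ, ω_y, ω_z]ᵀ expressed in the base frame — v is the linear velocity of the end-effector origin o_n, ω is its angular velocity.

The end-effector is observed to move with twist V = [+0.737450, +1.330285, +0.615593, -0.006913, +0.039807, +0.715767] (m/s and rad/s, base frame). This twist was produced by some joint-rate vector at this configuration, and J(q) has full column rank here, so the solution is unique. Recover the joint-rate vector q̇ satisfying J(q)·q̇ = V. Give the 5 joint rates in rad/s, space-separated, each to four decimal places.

o_n = [0.6626, -0.5288, -1.7615]
J₁: ẑ×o_n = [0.5288, 0.6626, -0.0000], ω = ẑ
J2: z=[0.5000, -0.8660, 0.0000] o=[-0.3724, -0.2150, 0.0000] → [1.5255, 0.8807, 0.7395, 0.5000, -0.8660, 0.0000]
J3: z=[0.7500, 0.4330, 0.5000] o=[-0.0996, -0.0575, -0.5456] → [-0.2909, 1.2930, -0.6835, 0.7500, 0.4330, 0.5000]
J4: z=[-0.3516, 0.9013, -0.2532] o=[0.6861, 0.1261, -0.9831] → [-0.8673, -0.2677, 0.2514, -0.3516, 0.9013, -0.2532]
J5: z=[-0.9342, -0.3555, 0.0317] o=[0.7291, -0.0473, -1.6600] → [0.0514, -0.0969, 0.4261, -0.9342, -0.3555, 0.0317]
q̇ = J⁺·V = [0.6930, 0.6990, 0.3740, 0.7010, 0.4180]

0.6930 0.6990 0.3740 0.7010 0.4180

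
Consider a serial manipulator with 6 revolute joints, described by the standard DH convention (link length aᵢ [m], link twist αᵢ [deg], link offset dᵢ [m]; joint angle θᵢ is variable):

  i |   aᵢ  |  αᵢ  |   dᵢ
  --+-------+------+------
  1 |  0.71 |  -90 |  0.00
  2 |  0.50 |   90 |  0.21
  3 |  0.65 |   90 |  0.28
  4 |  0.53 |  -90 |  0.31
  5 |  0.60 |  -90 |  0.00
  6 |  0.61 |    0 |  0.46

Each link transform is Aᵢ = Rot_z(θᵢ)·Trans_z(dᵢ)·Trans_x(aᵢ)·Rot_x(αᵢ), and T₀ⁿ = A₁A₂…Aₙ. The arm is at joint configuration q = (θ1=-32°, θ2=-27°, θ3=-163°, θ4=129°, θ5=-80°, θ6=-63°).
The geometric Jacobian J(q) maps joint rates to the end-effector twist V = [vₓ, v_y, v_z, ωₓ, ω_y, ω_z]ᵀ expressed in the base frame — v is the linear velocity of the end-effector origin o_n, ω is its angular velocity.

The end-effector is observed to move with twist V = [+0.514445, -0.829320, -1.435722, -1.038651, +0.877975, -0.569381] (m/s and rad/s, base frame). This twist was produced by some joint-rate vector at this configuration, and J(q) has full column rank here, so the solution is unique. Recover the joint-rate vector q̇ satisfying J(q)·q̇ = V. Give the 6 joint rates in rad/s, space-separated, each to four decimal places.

-0.8680 0.0680 0.5990 0.3610 -0.9370 -0.4070

o_n = [1.5153, 0.7020, 1.0240]
J₁: ẑ×o_n = [-0.7020, 1.5153, 0.0000], ω = ẑ
J2: z=[0.5299, 0.8480, 0.0000] o=[0.6021, -0.3762, 0.0000] → [0.8684, -0.5427, -0.2030, 0.5299, 0.8480, 0.0000]
J3: z=[-0.3850, 0.2406, 0.8910] o=[1.0912, -0.4342, 0.2270] → [-0.8206, 0.6847, -0.5395, -0.3850, 0.2406, 0.8910]
J4: z=[0.2858, 0.9490, -0.1327] o=[0.4130, -0.2345, 0.1943] → [0.9118, -0.3835, -0.7784, 0.2858, 0.9490, -0.1327]
J5: z=[0.9243, -0.3096, -0.2233] o=[0.6357, 0.0908, 0.6649] → [0.0253, -0.5283, 0.8372, 0.9243, -0.3096, -0.2233]
J6: z=[0.1996, -0.1068, 0.9740] o=[0.8310, 0.6578, 0.6871] → [-0.0791, 0.5993, 0.0819, 0.1996, -0.1068, 0.9740]
q̇ = J⁺·V = [-0.8680, 0.0680, 0.5990, 0.3610, -0.9370, -0.4070]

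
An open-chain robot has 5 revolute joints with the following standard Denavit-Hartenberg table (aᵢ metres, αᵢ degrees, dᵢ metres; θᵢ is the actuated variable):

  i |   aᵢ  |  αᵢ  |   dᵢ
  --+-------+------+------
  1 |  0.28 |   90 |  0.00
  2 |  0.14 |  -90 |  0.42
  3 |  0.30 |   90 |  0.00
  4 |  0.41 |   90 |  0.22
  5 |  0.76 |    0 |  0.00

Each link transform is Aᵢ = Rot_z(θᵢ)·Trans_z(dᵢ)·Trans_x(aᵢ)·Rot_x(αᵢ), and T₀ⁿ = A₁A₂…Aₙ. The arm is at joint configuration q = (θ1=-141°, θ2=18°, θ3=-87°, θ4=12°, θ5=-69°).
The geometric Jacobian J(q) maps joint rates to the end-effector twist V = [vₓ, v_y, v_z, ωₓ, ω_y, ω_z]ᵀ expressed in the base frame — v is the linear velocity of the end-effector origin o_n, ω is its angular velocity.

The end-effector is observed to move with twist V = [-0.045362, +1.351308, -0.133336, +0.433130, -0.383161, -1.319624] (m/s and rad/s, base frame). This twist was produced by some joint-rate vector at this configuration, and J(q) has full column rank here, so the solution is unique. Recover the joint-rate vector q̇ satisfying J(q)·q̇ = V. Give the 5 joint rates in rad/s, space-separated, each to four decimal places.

o_n = [-1.5419, 0.5020, 0.3449]
J₁: ẑ×o_n = [-0.5020, -1.5419, 0.0000], ω = ẑ
J2: z=[-0.6293, 0.7771, 0.0000] o=[-0.2176, -0.1762, 0.0000] → [0.2680, 0.2171, 0.6024, -0.6293, 0.7771, 0.0000]
J3: z=[0.2402, 0.1945, 0.9511] o=[-0.5854, 0.0664, 0.0433] → [-0.3556, -0.9822, 0.2906, 0.2402, 0.1945, 0.9511]
J4: z=[0.7052, 0.6384, -0.3086] o=[-0.7855, 0.2898, 0.0481] → [0.2549, 0.0241, 0.6325, 0.7052, 0.6384, -0.3086]
J5: z=[-0.3736, -0.0354, -0.9269] o=[-0.8775, 0.7455, 0.0678] → [-0.2355, 0.7194, 0.0675, -0.3736, -0.0354, -0.9269]
q̇ = J⁺·V = [-0.8280, -0.7540, 0.3650, 0.2520, 0.8210]

-0.8280 -0.7540 0.3650 0.2520 0.8210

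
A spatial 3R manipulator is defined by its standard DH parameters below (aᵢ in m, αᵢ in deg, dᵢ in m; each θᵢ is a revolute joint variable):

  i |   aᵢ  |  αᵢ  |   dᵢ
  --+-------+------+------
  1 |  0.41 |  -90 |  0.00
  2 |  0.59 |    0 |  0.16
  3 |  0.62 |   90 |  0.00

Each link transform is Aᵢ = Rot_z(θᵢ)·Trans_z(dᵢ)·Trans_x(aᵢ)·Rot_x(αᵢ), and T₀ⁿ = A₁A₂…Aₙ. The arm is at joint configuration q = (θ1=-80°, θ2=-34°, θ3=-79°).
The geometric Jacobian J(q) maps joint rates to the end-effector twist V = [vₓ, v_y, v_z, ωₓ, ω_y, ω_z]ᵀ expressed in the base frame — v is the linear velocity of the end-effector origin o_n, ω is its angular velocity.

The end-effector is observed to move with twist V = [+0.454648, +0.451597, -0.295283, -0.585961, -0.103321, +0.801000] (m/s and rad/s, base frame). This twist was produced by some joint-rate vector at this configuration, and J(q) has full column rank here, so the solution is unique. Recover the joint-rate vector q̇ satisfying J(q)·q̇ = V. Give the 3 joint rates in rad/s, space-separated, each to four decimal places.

o_n = [0.2716, -0.6191, 0.9006]
J₁: ẑ×o_n = [0.6191, 0.2716, -0.0000], ω = ẑ
J2: z=[0.9848, 0.1736, 0.0000] o=[0.0712, -0.4038, 0.0000] → [0.1564, -0.8870, -0.2469, 0.9848, 0.1736, 0.0000]
J3: z=[0.9848, 0.1736, 0.0000] o=[0.3137, -0.8577, 0.3299] → [0.0991, -0.5620, 0.2423, 0.9848, 0.1736, 0.0000]
q̇ = J⁺·V = [0.8010, 0.3090, -0.9040]

0.8010 0.3090 -0.9040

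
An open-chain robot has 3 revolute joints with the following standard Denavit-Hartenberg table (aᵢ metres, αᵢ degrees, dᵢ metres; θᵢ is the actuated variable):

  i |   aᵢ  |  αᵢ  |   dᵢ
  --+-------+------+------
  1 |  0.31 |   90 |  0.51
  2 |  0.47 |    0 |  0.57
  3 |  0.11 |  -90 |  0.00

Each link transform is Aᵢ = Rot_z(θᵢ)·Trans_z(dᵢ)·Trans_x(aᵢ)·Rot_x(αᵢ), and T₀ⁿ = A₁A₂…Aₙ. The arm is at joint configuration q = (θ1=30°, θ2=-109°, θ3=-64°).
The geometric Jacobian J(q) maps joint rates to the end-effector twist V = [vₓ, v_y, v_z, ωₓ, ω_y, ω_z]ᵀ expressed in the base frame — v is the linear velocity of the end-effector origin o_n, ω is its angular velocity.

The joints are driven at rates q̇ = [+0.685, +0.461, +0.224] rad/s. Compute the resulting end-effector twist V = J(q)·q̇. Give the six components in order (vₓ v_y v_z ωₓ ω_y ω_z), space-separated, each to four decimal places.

o_n = [0.3264, -0.4697, 0.0522]
J₁: ẑ×o_n = [0.4697, 0.3264, -0.0000], ω = ẑ
J2: z=[0.5000, -0.8660, 0.0000] o=[0.2685, 0.1550, 0.5100] → [0.3965, 0.2289, -0.2622, 0.5000, -0.8660, 0.0000]
J3: z=[0.5000, -0.8660, 0.0000] o=[0.4210, -0.4151, 0.0656] → [0.0116, 0.0067, -0.1092, 0.5000, -0.8660, 0.0000]
V = J·q̇ = [0.5071, 0.3306, -0.1453, 0.3425, -0.5932, 0.6850]

0.5071 0.3306 -0.1453 0.3425 -0.5932 0.6850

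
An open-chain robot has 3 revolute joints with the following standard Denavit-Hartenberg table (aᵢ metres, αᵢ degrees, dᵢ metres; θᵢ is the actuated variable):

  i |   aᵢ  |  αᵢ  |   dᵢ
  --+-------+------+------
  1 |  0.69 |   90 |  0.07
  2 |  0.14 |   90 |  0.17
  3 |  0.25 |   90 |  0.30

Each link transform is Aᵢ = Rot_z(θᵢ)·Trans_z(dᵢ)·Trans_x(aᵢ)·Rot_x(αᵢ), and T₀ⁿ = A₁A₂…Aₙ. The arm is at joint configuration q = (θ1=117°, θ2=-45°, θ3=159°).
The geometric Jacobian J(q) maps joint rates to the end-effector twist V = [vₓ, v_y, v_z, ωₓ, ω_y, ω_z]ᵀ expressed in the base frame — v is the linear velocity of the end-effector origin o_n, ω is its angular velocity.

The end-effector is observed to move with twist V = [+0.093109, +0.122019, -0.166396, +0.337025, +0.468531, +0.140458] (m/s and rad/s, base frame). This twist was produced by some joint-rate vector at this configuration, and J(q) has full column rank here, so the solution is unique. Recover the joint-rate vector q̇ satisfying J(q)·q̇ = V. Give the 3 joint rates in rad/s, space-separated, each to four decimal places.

o_n = [0.0443, 0.4848, -0.0761]
J₁: ẑ×o_n = [-0.4848, 0.0443, 0.0000], ω = ẑ
J2: z=[0.8910, 0.4540, 0.0000] o=[-0.3133, 0.6148, 0.0700] → [-0.0663, 0.1302, -0.2782, 0.8910, 0.4540, 0.0000]
J3: z=[0.3210, -0.6300, -0.7071] o=[-0.2067, 0.7802, -0.0290] → [-0.1792, -0.1624, 0.0634, 0.3210, -0.6300, -0.7071]
q̇ = J⁺·V = [-0.1240, 0.5130, -0.3740]

-0.1240 0.5130 -0.3740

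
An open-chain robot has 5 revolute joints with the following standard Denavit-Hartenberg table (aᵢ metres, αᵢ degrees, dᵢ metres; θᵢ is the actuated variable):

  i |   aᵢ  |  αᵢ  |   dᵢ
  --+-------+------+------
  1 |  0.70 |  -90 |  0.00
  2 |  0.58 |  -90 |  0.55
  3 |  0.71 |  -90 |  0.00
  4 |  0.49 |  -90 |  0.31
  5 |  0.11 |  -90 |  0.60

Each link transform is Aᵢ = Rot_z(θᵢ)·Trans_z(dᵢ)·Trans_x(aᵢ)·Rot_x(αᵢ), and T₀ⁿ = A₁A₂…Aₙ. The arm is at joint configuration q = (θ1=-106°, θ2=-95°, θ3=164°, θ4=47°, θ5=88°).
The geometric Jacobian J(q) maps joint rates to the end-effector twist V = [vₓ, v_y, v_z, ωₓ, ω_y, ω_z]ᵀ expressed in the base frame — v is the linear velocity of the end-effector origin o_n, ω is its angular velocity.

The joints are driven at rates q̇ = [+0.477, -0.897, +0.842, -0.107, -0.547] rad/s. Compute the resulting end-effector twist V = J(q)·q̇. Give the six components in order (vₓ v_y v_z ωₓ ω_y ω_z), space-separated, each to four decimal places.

0.5154 0.0673 -0.7866 -1.4093 -0.8873 0.2292

o_n = [0.5696, -0.0986, -0.1265]
J₁: ẑ×o_n = [0.0986, 0.5696, -0.0000], ω = ẑ
J2: z=[0.9613, -0.2756, 0.0000] o=[-0.1929, -0.6729, 0.0000] → [0.0349, 0.1216, 0.7622, 0.9613, -0.2756, 0.0000]
J3: z=[-0.2746, -0.9576, 0.0872] o=[0.3497, -0.7759, 0.5778] → [0.6154, -0.1742, 0.0246, -0.2746, -0.9576, 0.0872]
J4: z=[0.9174, -0.2881, -0.2746] o=[0.1452, -0.7791, -0.1021] → [0.1939, -0.0942, 0.7466, 0.9174, -0.2881, -0.2746]
J5: z=[0.3979, 0.6564, 0.6409] o=[0.4317, -0.5268, -0.5385] → [-0.0040, -0.0755, 0.0799, 0.3979, 0.6564, 0.6409]
V = J·q̇ = [0.5154, 0.0673, -0.7866, -1.4093, -0.8873, 0.2292]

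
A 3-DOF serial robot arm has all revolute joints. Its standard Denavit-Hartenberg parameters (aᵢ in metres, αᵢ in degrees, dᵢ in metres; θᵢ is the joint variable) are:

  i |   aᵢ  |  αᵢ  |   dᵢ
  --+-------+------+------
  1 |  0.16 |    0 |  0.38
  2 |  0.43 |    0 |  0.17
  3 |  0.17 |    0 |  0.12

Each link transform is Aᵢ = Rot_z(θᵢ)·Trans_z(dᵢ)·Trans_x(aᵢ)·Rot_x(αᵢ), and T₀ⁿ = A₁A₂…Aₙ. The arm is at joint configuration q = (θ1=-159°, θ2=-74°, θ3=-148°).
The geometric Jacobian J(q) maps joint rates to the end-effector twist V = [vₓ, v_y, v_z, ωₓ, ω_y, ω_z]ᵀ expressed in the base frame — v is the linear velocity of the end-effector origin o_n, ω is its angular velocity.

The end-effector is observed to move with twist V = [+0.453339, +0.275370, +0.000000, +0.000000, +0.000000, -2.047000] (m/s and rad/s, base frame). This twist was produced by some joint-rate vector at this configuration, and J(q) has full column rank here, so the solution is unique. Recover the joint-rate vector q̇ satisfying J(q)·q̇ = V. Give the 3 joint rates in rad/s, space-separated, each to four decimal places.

-0.8550 -0.9710 -0.2210

o_n = [-0.2494, 0.2252, 0.6700]
J₁: ẑ×o_n = [-0.2252, -0.2494, 0.0000], ω = ẑ
J2: z=[0.0000, 0.0000, 1.0000] o=[-0.1494, -0.0573, 0.3800] → [-0.2825, -0.1001, 0.0000, 0.0000, 0.0000, 1.0000]
J3: z=[0.0000, 0.0000, 1.0000] o=[-0.4082, 0.2861, 0.5500] → [0.0609, 0.1587, -0.0000, 0.0000, 0.0000, 1.0000]
q̇ = J⁺·V = [-0.8550, -0.9710, -0.2210]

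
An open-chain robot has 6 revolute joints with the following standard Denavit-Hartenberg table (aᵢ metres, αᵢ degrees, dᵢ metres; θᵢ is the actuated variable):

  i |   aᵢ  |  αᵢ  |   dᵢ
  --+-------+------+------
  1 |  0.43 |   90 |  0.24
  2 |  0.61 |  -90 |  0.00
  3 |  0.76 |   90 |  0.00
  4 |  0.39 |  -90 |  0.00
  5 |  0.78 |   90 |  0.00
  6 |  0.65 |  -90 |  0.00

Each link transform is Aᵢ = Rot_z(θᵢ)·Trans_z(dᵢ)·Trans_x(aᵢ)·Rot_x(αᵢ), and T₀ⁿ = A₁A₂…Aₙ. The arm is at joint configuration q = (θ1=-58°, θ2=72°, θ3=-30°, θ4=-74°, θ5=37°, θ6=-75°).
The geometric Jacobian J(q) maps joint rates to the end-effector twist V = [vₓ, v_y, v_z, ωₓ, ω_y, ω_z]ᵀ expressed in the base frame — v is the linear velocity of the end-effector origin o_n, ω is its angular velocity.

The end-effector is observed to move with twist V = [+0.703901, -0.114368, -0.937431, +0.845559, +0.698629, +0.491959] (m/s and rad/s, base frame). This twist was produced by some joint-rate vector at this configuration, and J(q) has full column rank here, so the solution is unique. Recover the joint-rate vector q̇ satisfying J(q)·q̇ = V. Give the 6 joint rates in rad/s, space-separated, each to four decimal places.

0.7660 -0.7610 -0.3970 0.6000 -0.2870 -0.9140

o_n = [1.3032, -1.5990, 1.0866]
J₁: ẑ×o_n = [1.5990, 1.3032, -0.0000], ω = ẑ
J2: z=[-0.8480, -0.5299, 0.0000] o=[0.2279, -0.3647, 0.2400] → [-0.4486, 0.7179, 1.6166, -0.8480, -0.5299, 0.0000]
J3: z=[-0.5040, 0.8065, 0.3090] o=[0.3278, -0.5245, 0.8201] → [0.5469, 0.4357, -0.2452, -0.5040, 0.8065, 0.3090]
J4: z=[-0.8163, -0.3279, -0.4755] o=[0.1133, -0.8984, 1.4461] → [-0.2153, -0.8593, 0.9621, -0.8163, -0.3279, -0.4755]
J5: z=[-0.4102, -0.2505, 0.8769] o=[0.2719, -1.2536, 1.4188] → [0.3861, 0.7681, 0.4001, -0.4102, -0.2505, 0.8769]
J6: z=[-0.4072, -0.8101, -0.4219] o=[0.9084, -1.6671, 1.5984] → [0.4434, -0.3750, 0.2921, -0.4072, -0.8101, -0.4219]
q̇ = J⁺·V = [0.7660, -0.7610, -0.3970, 0.6000, -0.2870, -0.9140]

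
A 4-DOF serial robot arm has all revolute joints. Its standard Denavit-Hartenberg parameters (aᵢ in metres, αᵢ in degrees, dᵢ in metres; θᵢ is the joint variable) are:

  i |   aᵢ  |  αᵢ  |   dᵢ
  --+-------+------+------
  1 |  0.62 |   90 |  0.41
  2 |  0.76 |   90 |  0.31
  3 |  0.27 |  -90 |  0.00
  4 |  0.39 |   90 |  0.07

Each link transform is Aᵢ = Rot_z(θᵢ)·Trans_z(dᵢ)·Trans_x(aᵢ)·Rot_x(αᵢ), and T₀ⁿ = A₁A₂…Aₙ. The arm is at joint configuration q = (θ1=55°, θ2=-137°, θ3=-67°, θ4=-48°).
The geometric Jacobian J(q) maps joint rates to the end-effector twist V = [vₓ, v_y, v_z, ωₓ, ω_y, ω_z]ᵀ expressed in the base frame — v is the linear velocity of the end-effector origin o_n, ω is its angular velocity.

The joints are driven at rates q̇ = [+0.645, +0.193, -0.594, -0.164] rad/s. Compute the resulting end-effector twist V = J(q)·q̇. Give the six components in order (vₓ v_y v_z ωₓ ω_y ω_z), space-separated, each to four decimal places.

o_n = [-0.3146, -0.1854, -0.0818]
J₁: ẑ×o_n = [0.1854, -0.3146, 0.0000], ω = ẑ
J2: z=[0.8192, -0.5736, 0.0000] o=[0.3556, 0.5079, 0.4100] → [0.2821, 0.4028, -0.9523, 0.8192, -0.5736, 0.0000]
J3: z=[-0.3912, -0.5587, 0.7314] o=[0.2907, -0.1252, -0.1083] → [0.0292, -0.4324, -0.3147, -0.3912, -0.5587, 0.7314]
J4: z=[-0.0661, -0.7756, -0.6278] o=[0.0429, -0.0459, -0.1803] → [-0.1640, 0.2310, -0.2681, -0.0661, -0.7756, -0.6278]
V = J·q̇ = [0.1836, 0.0938, 0.0471, 0.4013, 0.3483, 0.3135]

0.1836 0.0938 0.0471 0.4013 0.3483 0.3135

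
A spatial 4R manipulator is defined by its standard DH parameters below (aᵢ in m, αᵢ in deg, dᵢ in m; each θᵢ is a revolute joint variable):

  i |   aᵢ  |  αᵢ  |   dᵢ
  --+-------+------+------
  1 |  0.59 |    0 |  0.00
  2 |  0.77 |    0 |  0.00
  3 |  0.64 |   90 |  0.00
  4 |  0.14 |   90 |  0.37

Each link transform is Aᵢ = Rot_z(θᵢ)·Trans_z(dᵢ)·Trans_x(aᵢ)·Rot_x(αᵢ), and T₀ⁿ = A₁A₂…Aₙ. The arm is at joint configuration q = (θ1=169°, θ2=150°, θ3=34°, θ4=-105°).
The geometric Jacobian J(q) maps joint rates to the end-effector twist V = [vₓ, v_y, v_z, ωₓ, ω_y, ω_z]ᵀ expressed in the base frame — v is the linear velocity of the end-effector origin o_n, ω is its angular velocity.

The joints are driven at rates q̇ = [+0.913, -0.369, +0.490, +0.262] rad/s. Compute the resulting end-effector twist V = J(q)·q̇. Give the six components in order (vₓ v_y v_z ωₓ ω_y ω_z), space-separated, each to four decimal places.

0.6630 0.3561 -0.0095 -0.0319 -0.2600 1.0340

o_n = [0.5561, -0.8334, -0.1352]
J₁: ẑ×o_n = [0.8334, 0.5561, -0.0000], ω = ẑ
J2: z=[0.0000, 0.0000, 1.0000] o=[-0.5792, 0.1126, 0.0000] → [0.9460, 1.1353, -0.0000, 0.0000, 0.0000, 1.0000]
J3: z=[0.0000, 0.0000, 1.0000] o=[0.0020, -0.3926, 0.0000] → [0.4408, 0.5542, -0.0000, 0.0000, 0.0000, 1.0000]
J4: z=[-0.1219, -0.9925, 0.0000] o=[0.6372, -0.4706, 0.0000] → [0.1342, -0.0165, -0.0362, -0.1219, -0.9925, 0.0000]
V = J·q̇ = [0.6630, 0.3561, -0.0095, -0.0319, -0.2600, 1.0340]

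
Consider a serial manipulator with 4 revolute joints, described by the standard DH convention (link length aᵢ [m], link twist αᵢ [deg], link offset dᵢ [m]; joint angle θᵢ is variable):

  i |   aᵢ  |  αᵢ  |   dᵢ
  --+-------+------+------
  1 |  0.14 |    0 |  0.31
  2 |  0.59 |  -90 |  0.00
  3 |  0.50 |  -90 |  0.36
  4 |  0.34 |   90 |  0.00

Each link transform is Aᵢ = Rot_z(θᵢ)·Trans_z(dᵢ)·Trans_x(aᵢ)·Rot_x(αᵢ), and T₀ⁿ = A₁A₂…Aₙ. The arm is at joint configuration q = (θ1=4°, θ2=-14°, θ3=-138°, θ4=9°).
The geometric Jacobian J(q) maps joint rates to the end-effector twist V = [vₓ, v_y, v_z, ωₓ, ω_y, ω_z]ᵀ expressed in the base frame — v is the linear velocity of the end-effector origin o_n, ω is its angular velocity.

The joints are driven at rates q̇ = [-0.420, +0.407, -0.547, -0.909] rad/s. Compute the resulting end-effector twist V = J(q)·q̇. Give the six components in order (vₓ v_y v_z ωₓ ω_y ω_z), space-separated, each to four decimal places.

-0.2755 0.3010 -0.3074 -0.6940 -0.4331 -0.6885

o_n = [0.1623, 0.3173, 0.8693]
J₁: ẑ×o_n = [-0.3173, 0.1623, 0.0000], ω = ẑ
J2: z=[0.0000, 0.0000, 1.0000] o=[0.1397, 0.0098, 0.3100] → [-0.3076, 0.0226, 0.0000, 0.0000, 0.0000, 1.0000]
J3: z=[0.1736, 0.9848, 0.0000] o=[0.7207, -0.0927, 0.3100] → [0.5508, -0.0971, 0.6211, 0.1736, 0.9848, 0.0000]
J4: z=[0.6590, -0.1162, 0.7431] o=[0.4173, 0.3264, 0.6446] → [-0.0194, -0.3376, -0.0356, 0.6590, -0.1162, 0.7431]
V = J·q̇ = [-0.2755, 0.3010, -0.3074, -0.6940, -0.4331, -0.6885]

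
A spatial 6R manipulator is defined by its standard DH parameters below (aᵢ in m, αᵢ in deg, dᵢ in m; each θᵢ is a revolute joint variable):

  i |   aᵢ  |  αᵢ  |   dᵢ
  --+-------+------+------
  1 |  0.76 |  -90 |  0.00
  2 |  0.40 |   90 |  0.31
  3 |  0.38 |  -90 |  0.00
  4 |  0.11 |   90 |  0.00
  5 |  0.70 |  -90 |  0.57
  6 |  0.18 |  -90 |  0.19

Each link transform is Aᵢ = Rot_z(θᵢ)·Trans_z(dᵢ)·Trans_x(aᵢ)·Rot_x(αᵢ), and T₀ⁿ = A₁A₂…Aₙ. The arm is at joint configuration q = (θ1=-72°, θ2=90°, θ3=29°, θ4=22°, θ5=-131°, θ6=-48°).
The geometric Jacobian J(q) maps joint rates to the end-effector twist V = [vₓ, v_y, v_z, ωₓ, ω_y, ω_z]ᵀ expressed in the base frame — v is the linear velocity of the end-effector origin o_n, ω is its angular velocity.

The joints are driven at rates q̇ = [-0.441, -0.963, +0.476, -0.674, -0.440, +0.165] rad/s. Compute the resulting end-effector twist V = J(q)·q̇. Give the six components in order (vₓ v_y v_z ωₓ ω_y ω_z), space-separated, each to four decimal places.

-0.2409 -1.2269 1.3164 -1.5827 -0.5367 -0.7771

o_n = [0.3205, -1.4933, -1.0926]
J₁: ẑ×o_n = [1.4933, 0.3205, -0.0000], ω = ẑ
J2: z=[0.9511, 0.3090, 0.0000] o=[0.2349, -0.7228, 0.0000] → [-0.3376, 1.0391, -0.7592, 0.9511, 0.3090, 0.0000]
J3: z=[0.3090, -0.9511, 0.0000] o=[0.5297, -0.6270, -0.4000] → [0.6587, 0.2140, -0.4666, 0.3090, -0.9511, 0.0000]
J4: z=[0.8318, 0.2703, 0.4848] o=[0.7049, -0.5701, -0.7324] → [0.3502, 0.1133, -0.6640, 0.8318, 0.2703, 0.4848]
J5: z=[0.4592, -0.8257, -0.3276] o=[0.7392, -0.5156, -0.8216] → [-0.0966, 0.2616, -0.7946, 0.4592, -0.8257, -0.3276]
J6: z=[-0.3104, 0.1964, -0.9301] o=[0.4183, -1.3564, -0.8920] → [-0.1666, 0.0287, 0.0617, -0.3104, 0.1964, -0.9301]
V = J·q̇ = [-0.2409, -1.2269, 1.3164, -1.5827, -0.5367, -0.7771]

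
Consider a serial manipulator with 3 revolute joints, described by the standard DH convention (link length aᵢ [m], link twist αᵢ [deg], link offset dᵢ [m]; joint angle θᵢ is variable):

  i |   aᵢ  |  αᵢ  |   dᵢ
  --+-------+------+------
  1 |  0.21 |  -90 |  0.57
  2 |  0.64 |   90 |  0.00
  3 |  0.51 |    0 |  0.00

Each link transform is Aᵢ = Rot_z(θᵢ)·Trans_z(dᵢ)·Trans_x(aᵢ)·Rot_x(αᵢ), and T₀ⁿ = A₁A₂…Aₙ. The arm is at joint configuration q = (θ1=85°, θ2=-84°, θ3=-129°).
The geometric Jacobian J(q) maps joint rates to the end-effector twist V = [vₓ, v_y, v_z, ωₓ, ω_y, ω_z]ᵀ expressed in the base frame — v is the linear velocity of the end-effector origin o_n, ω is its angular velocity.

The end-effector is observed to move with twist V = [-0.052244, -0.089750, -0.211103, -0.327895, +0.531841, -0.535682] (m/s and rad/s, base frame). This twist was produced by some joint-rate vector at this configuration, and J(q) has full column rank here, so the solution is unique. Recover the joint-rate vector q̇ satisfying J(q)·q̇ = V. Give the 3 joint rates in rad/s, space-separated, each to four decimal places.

-0.4830 0.3730 -0.5040

o_n = [0.4160, 0.2079, 0.8873]
J₁: ẑ×o_n = [-0.2079, 0.4160, 0.0000], ω = ẑ
J2: z=[-0.9962, 0.0872, 0.0000] o=[0.0183, 0.2092, 0.5700] → [0.0277, 0.3161, -0.0333, -0.9962, 0.0872, 0.0000]
J3: z=[-0.0867, -0.9907, 0.1045] o=[0.0241, 0.2758, 1.2065] → [0.3233, 0.0133, 0.3942, -0.0867, -0.9907, 0.1045]
q̇ = J⁺·V = [-0.4830, 0.3730, -0.5040]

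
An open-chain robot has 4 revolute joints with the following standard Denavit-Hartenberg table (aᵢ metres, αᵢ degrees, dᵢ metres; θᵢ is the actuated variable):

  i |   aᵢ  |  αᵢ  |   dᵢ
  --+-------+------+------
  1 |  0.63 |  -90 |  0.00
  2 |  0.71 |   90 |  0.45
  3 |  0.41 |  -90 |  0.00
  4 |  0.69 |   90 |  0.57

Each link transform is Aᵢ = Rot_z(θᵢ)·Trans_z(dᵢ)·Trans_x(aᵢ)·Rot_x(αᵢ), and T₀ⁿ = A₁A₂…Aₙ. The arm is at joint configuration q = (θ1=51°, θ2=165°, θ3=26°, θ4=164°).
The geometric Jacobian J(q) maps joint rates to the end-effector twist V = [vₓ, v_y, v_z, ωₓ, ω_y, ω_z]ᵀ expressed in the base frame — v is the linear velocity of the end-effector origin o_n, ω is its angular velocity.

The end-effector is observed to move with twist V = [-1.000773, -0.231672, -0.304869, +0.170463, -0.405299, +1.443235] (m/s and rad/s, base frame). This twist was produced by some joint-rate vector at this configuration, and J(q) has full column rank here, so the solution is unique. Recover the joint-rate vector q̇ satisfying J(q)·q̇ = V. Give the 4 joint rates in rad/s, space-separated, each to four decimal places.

0.4750 -0.4900 -0.9890 0.1140

o_n = [-0.4374, 0.8126, 0.1235]
J₁: ẑ×o_n = [-0.8126, -0.4374, 0.0000], ω = ẑ
J2: z=[-0.7771, 0.6293, 0.0000] o=[0.3965, 0.4896, 0.0000] → [0.0777, 0.0960, 0.2738, -0.7771, 0.6293, 0.0000]
J3: z=[0.1629, 0.2011, -0.9659] o=[-0.3848, 0.2398, -0.1838] → [0.6150, 0.0007, 0.1039, 0.1629, 0.2011, -0.9659]
J4: z=[-0.4320, 0.8947, 0.1135] o=[-0.7485, 0.0763, -0.2791] → [0.2767, 0.2093, -0.5964, -0.4320, 0.8947, 0.1135]
q̇ = J⁺·V = [0.4750, -0.4900, -0.9890, 0.1140]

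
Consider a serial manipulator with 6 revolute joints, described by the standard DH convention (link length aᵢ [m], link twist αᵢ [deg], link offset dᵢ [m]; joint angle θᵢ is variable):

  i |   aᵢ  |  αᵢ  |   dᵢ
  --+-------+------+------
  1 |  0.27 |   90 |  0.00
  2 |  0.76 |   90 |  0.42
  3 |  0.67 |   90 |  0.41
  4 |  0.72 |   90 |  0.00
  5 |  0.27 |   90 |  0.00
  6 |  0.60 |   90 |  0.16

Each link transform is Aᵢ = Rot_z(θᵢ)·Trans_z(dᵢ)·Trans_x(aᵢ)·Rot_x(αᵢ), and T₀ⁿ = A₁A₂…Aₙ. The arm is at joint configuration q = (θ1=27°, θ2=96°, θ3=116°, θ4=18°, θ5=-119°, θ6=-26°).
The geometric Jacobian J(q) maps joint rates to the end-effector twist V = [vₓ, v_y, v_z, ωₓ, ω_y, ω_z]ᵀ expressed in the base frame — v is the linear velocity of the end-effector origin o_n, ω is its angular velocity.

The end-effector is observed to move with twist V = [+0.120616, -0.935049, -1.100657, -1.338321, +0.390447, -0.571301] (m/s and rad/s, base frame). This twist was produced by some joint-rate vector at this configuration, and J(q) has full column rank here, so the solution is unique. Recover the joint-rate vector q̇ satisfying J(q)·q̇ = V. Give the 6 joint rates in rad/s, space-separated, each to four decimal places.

o_n = [1.2686, -0.2889, -0.0669]
J₁: ẑ×o_n = [0.2889, 1.2686, -0.0000], ω = ẑ
J2: z=[0.4540, -0.8910, 0.0000] o=[0.2406, 0.1226, 0.0000] → [0.0596, 0.0304, 0.7291, 0.4540, -0.8910, 0.0000]
J3: z=[0.8861, 0.4515, 0.1045] o=[0.3605, -0.2877, 0.7558] → [-0.3714, 0.8240, -0.4111, 0.8861, 0.4515, 0.1045]
J4: z=[0.1153, -0.4332, 0.8939] o=[1.0245, -0.6252, 0.5066] → [-0.0521, 0.2843, 0.1445, 0.1153, -0.4332, 0.8939]
J5: z=[-0.7040, -0.6704, -0.2341] o=[1.5290, -1.0589, 0.2313] → [0.3803, -0.1490, -0.7168, -0.7040, -0.6704, -0.2341]
J6: z=[-0.5570, 0.3168, 0.7678] o=[1.4101, -0.8777, 0.0703] → [-0.4956, -0.1851, -0.2831, -0.5570, 0.3168, 0.7678]
q̇ = J⁺·V = [-0.3230, -0.8830, -0.3300, -0.2810, 0.6700, 0.2530]

-0.3230 -0.8830 -0.3300 -0.2810 0.6700 0.2530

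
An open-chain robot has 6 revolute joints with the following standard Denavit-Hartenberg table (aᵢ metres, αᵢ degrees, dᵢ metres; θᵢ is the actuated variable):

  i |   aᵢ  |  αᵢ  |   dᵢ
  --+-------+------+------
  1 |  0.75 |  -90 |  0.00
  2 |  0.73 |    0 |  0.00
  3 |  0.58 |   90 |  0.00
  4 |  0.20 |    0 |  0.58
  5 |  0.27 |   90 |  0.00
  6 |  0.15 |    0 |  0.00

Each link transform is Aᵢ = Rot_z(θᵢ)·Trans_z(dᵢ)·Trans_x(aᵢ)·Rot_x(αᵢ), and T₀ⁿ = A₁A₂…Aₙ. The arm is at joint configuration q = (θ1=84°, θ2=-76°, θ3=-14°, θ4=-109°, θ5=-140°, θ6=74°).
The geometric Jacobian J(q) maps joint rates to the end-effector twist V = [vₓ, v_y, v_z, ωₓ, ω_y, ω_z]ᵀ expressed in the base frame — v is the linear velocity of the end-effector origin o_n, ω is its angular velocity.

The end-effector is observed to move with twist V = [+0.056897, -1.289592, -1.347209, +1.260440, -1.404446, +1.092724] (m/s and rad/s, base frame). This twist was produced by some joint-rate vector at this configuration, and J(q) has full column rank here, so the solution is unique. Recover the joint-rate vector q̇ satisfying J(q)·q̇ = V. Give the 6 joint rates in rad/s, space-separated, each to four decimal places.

o_n = [-0.0798, 0.2119, 1.1116]
J₁: ẑ×o_n = [-0.2119, -0.0798, 0.0000], ω = ẑ
J2: z=[-0.9945, 0.1045, 0.0000] o=[0.0784, 0.7459, 0.0000] → [0.1162, 1.1055, 0.5476, -0.9945, 0.1045, 0.0000]
J3: z=[-0.9945, 0.1045, 0.0000] o=[0.0969, 0.9215, 0.7083] → [0.0422, 0.4011, 0.7242, -0.9945, 0.1045, 0.0000]
J4: z=[-0.1045, -0.9945, -0.0000] o=[0.0969, 0.9215, 1.2883] → [0.1757, -0.0185, -0.1016, -0.1045, -0.9945, -0.0000]
J5: z=[-0.1045, -0.9945, -0.0000] o=[0.2243, 0.3249, 1.2232] → [0.1110, -0.0117, -0.2907, -0.1045, -0.9945, -0.0000]
J6: z=[-0.3564, 0.0375, 0.9336] o=[-0.0264, 0.3513, 1.1264] → [0.1296, -0.0552, 0.0517, -0.3564, 0.0375, 0.9336]
q̇ = J⁺·V = [0.3720, -0.7490, -0.9280, 0.3320, 0.9330, 0.7720]

0.3720 -0.7490 -0.9280 0.3320 0.9330 0.7720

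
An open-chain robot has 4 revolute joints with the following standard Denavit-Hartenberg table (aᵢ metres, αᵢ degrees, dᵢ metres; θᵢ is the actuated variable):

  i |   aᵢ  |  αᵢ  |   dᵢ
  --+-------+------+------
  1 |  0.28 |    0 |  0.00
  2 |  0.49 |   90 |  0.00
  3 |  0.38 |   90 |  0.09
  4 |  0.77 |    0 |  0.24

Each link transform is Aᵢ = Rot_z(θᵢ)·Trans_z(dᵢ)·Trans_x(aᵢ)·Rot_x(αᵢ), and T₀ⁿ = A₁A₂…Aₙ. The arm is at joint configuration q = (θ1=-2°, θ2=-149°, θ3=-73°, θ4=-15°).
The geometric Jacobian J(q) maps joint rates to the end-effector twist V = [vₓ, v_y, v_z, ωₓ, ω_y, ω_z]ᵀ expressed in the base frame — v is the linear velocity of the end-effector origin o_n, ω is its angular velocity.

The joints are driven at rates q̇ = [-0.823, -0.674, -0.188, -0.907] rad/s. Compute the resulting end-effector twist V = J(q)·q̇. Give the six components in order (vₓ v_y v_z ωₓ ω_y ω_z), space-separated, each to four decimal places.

-0.0171 0.0016 0.1542 -0.6675 -0.5849 -1.2318

o_n = [-0.1824, -0.3909, -1.1448]
J₁: ẑ×o_n = [0.3909, -0.1824, 0.0000], ω = ẑ
J2: z=[0.0000, 0.0000, 1.0000] o=[0.2798, -0.0098, 0.0000] → [0.3812, -0.4622, 0.0000, 0.0000, 0.0000, 1.0000]
J3: z=[-0.4848, 0.8746, 0.0000] o=[-0.1487, -0.2473, 0.0000] → [-1.0013, -0.5550, 0.0990, -0.4848, 0.8746, 0.0000]
J4: z=[0.8364, 0.4636, -0.2924] o=[-0.2895, -0.2225, -0.3634] → [-0.4115, 0.6223, -0.1906, 0.8364, 0.4636, -0.2924]
V = J·q̇ = [-0.0171, 0.0016, 0.1542, -0.6675, -0.5849, -1.2318]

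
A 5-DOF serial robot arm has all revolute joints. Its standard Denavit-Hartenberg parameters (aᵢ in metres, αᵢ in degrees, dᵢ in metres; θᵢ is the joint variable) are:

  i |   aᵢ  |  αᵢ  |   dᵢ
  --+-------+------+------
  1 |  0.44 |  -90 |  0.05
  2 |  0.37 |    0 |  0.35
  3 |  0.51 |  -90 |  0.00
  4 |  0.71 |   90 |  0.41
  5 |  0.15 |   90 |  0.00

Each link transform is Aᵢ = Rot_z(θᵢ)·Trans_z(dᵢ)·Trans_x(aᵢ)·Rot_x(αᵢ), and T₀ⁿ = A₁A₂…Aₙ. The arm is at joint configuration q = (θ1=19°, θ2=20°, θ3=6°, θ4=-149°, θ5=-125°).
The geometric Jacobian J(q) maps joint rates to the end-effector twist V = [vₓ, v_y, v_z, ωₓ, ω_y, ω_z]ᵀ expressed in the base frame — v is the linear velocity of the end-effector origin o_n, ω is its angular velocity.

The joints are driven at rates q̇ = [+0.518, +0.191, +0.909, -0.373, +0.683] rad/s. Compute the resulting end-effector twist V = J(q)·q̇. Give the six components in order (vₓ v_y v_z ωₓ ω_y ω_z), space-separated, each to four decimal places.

-0.8044 -0.0919 0.2335 -0.3119 0.4368 1.0075

o_n = [0.3861, 0.8430, -0.3237]
J₁: ẑ×o_n = [-0.8430, 0.3861, 0.0000], ω = ẑ
J2: z=[-0.3256, 0.9455, 0.0000] o=[0.4160, 0.1432, 0.0500] → [-0.3534, -0.1217, -0.1995, -0.3256, 0.9455, 0.0000]
J3: z=[-0.3256, 0.9455, 0.0000] o=[0.6308, 0.5874, -0.0765] → [-0.2337, -0.0805, 0.1482, -0.3256, 0.9455, 0.0000]
J4: z=[-0.4145, -0.1427, -0.8988] o=[1.0642, 0.7366, -0.3001] → [0.0990, 0.5997, -0.1409, -0.4145, -0.1427, -0.8988]
J5: z=[-0.1586, -0.9612, 0.2258] o=[0.2580, 0.8458, -0.4018] → [-0.0744, 0.0413, 0.1235, -0.1586, -0.9612, 0.2258]
V = J·q̇ = [-0.8044, -0.0919, 0.2335, -0.3119, 0.4368, 1.0075]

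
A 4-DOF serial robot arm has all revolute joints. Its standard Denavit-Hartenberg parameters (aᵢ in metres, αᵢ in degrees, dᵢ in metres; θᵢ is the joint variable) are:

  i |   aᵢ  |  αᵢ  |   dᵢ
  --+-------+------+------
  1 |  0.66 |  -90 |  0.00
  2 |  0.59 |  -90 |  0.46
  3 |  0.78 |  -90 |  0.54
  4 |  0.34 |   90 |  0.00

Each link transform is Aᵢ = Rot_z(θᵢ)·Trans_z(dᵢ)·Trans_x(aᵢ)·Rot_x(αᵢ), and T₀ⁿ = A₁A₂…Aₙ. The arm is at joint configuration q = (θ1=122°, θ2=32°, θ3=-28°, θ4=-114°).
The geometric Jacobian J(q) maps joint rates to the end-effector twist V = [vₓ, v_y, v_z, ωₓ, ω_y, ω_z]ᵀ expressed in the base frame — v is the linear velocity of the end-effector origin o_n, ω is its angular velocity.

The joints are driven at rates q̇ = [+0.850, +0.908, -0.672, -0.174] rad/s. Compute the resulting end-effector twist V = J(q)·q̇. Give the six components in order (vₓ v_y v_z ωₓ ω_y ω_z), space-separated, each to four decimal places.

o_n = [-1.2762, 0.6059, -1.3343]
J₁: ẑ×o_n = [-0.6059, -1.2762, 0.0000], ω = ẑ
J2: z=[-0.8480, -0.5299, 0.0000] o=[-0.3497, 0.5597, 0.0000] → [0.7070, -1.1315, -0.5301, -0.8480, -0.5299, 0.0000]
J3: z=[0.2808, -0.4494, -0.8480] o=[-1.0050, 0.7403, -0.3127] → [0.3451, 0.5169, -0.1596, 0.2808, -0.4494, -0.8480]
J4: z=[0.5378, 0.8055, -0.2488] o=[-1.4734, 0.7988, -1.1356] → [-0.2081, 0.0578, -0.2626, 0.5378, 0.8055, -0.2488]
V = J·q̇ = [-0.0687, -2.4696, -0.3284, -1.0523, -0.3193, 1.4632]

-0.0687 -2.4696 -0.3284 -1.0523 -0.3193 1.4632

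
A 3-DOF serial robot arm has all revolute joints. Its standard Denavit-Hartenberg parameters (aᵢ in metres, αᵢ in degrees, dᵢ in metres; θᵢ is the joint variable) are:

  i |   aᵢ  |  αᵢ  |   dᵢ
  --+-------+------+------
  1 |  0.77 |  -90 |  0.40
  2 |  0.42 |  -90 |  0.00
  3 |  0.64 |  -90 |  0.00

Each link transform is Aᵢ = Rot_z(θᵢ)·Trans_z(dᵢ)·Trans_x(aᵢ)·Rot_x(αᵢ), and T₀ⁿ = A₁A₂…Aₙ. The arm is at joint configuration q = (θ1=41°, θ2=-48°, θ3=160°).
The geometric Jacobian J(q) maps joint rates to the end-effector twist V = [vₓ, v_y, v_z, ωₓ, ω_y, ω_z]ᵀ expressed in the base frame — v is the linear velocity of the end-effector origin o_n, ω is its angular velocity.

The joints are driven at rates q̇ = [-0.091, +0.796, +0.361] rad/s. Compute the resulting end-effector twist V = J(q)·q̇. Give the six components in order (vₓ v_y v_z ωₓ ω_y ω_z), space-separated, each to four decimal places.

o_n = [0.6331, 0.2603, 0.2652]
J₁: ẑ×o_n = [-0.2603, 0.6331, 0.0000], ω = ẑ
J2: z=[-0.6561, 0.7547, 0.0000] o=[0.5811, 0.5052, 0.4000] → [-0.1017, -0.0884, 0.1214, -0.6561, 0.7547, 0.0000]
J3: z=[0.5609, 0.4875, -0.6691] o=[0.7932, 0.6895, 0.7121] → [-0.5051, 0.3578, -0.1627, 0.5609, 0.4875, -0.6691]
V = J·q̇ = [-0.2396, 0.0011, 0.0379, -0.3198, 0.7768, -0.3326]

-0.2396 0.0011 0.0379 -0.3198 0.7768 -0.3326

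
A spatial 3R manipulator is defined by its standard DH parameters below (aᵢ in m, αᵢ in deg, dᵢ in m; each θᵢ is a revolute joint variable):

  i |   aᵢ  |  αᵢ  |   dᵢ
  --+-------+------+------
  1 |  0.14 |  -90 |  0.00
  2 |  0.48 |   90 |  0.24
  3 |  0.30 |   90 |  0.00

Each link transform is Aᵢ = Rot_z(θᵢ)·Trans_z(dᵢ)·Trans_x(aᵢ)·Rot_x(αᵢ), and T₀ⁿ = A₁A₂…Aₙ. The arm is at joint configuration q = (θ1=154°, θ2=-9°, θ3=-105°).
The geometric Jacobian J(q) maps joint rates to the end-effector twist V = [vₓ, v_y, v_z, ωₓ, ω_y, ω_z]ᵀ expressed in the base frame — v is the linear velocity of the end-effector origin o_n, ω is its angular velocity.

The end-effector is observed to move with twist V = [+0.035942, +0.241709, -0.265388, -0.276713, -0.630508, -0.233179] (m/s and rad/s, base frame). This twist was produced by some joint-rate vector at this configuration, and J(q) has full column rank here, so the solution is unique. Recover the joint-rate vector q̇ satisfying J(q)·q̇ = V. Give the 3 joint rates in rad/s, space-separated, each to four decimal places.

-0.4080 0.6880 0.1770

o_n = [-0.4612, 0.2803, 0.0629]
J₁: ẑ×o_n = [-0.2803, -0.4612, 0.0000], ω = ẑ
J2: z=[-0.4384, -0.8988, 0.0000] o=[-0.1258, 0.0614, 0.0000] → [-0.0566, 0.0276, -0.3974, -0.4384, -0.8988, 0.0000]
J3: z=[0.1406, -0.0686, 0.9877] o=[-0.6571, 0.0535, 0.0751] → [-0.2232, 0.1953, 0.0453, 0.1406, -0.0686, 0.9877]
q̇ = J⁺·V = [-0.4080, 0.6880, 0.1770]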